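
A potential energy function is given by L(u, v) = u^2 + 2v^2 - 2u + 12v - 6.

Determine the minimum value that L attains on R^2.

-25

L(u,v) separates as P(u) + Q(v) − 6, so its minimum is min P + min Q − 6.
P'(u) = 2u - 2 vanishes at u ∈ {1}; Q'(v) = 4v + 12 vanishes at v ∈ {-3}.
Local minima of P (where P''>0): P(1)=-1. Local minima of Q: Q(-3)=-18.
So the global minimum of L is P(1) + Q(-3) − 6 = -1 − 18 − 6 = -25, attained at (1, -3).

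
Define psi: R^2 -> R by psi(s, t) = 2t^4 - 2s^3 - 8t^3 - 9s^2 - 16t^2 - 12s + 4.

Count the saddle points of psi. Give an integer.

psi separates as a function of s plus a function of t, so ∇psi=0 decouples.
∂psi/∂s = -6(s + 1)(s + 2) = 0 at s ∈ {-2, -1}; ∂psi/∂t = 8t(t - 4)(t + 1) = 0 at t ∈ {-1, 0, 4}.
The Hessian is diagonal: diag(psi_ss, psi_tt). Second derivatives: psi_ss(-2)=6, psi_ss(-1)=-6; psi_tt(-1)=40, psi_tt(0)=-32, psi_tt(4)=160.
Saddle points occur where the two diagonal entries have opposite signs: (-2, 0), (-1, -1), (-1, 4). Count: 3.

3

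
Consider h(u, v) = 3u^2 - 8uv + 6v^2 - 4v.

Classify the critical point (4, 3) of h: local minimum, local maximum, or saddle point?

local minimum

The Hessian of h is constant: H = [[6, -8], [-8, 12]].
det(H) = 6·12 − (-8)² = 8.
det(H) > 0 and tr(H) = 18 > 0, so H is positive definite and the point is a local minimum.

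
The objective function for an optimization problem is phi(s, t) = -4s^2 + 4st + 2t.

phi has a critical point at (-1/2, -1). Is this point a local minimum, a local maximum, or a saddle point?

saddle point

The Hessian of phi is constant: H = [[-8, 4], [4, 0]].
det(H) = (-8)·0 − 4² = -16.
Since det(H) < 0, H is indefinite and the critical point is a saddle point.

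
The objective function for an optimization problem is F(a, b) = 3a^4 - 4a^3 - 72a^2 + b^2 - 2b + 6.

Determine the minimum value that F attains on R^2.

F(a,b) separates as P(a) + Q(b) + 6, so its minimum is min P + min Q + 6.
P'(a) = 12a(a - 4)(a + 3) vanishes at a ∈ {-3, 0, 4}; Q'(b) = 2b - 2 vanishes at b ∈ {1}.
Local minima of P (where P''>0): P(-3)=-297, P(4)=-640. Local minima of Q: Q(1)=-1.
So the global minimum of F is P(4) + Q(1) + 6 = -640 − 1 + 6 = -635, attained at (4, 1).

-635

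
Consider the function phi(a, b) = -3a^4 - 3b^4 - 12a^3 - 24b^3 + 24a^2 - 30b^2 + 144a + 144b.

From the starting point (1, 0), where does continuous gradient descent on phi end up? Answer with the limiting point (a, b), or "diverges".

phi is separable, so gradient descent decouples: a follows -∂phi/∂a, b follows -∂phi/∂b.
∂phi/∂a = -12(a - 2)(a + 2)(a + 3); at a=1 this is 144, so a decreases.
∂phi/∂b = -12(b - 1)(b + 3)(b + 4); at b=0 this is 144, so b decreases.
a converges to its nearest critical value -2 (a local min of the a-part); b converges to -3. The iterate converges to (-2, -3).

(-2, -3)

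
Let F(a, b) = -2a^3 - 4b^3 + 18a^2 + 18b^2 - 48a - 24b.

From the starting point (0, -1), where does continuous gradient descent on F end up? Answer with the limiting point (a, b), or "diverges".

F is separable, so gradient descent decouples: a follows -∂F/∂a, b follows -∂F/∂b.
∂F/∂a = -6(a - 4)(a - 2); at a=0 this is -48, so a increases.
∂F/∂b = -12(b - 2)(b - 1); at b=-1 this is -72, so b increases.
a converges to its nearest critical value 2 (a local min of the a-part); b converges to 1. The iterate converges to (2, 1).

(2, 1)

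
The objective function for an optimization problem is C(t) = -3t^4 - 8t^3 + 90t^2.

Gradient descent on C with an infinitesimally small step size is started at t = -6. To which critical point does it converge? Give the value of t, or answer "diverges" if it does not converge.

diverges

C'(t) = -12t(t - 3)(t + 5), so C'(-6) = 648.
Gradient descent moves in the -C' direction, i.e. t is decreasing.
There is no critical point below t=-6, and C' keeps the same sign, so the iterate runs off to −∞.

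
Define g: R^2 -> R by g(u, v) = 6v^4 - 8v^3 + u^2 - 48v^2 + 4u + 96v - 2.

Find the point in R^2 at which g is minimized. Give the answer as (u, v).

(-2, -2)

g(u,v) separates as P(u) + Q(v) − 2, so its minimum is min P + min Q − 2.
P'(u) = 2u + 4 vanishes at u ∈ {-2}; Q'(v) = 24(v - 2)(v - 1)(v + 2) vanishes at v ∈ {-2, 1, 2}.
Local minima of P (where P''>0): P(-2)=-4. Local minima of Q: Q(-2)=-224, Q(2)=32.
So the global minimum of g is P(-2) + Q(-2) − 2 = -4 − 224 − 2 = -230, attained at (-2, -2).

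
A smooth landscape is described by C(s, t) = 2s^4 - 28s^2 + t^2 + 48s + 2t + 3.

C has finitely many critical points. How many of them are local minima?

2

C separates as a function of s plus a function of t, so ∇C=0 decouples.
∂C/∂s = 8(s - 2)(s - 1)(s + 3) = 0 at s ∈ {-3, 1, 2}; ∂C/∂t = 2(t + 1) = 0 at t ∈ {-1}.
The Hessian is diagonal: diag(C_ss, C_tt). Second derivatives: C_ss(-3)=160, C_ss(1)=-32, C_ss(2)=40; C_tt(-1)=2.
Local minima occur where both diagonal entries positive: (-3, -1), (2, -1). Count: 2.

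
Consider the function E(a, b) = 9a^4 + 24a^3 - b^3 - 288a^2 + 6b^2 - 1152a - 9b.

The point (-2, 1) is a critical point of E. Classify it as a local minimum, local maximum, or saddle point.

The mixed partial ∂²E/∂a∂b is 0, so the Hessian at any point is diag(E_aa, E_bb) = diag(36(3a^2 + 4a - 16), 6(-b + 2)).
At (-2, 1): H = diag(-432, 6).
The eigenvalues have opposite signs, so H is indefinite: a saddle point.

saddle point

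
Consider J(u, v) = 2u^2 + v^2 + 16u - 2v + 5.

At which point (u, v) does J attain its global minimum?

J(u,v) separates as P(u) + Q(v) + 5, so its minimum is min P + min Q + 5.
P'(u) = 4u + 16 vanishes at u ∈ {-4}; Q'(v) = 2v - 2 vanishes at v ∈ {1}.
Local minima of P (where P''>0): P(-4)=-32. Local minima of Q: Q(1)=-1.
So the global minimum of J is P(-4) + Q(1) + 5 = -32 − 1 + 5 = -28, attained at (-4, 1).

(-4, 1)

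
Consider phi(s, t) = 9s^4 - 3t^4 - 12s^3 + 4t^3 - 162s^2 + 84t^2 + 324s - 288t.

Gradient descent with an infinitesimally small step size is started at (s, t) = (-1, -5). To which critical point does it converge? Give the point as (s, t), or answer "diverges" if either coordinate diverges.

phi is separable, so gradient descent decouples: s follows -∂phi/∂s, t follows -∂phi/∂t.
∂phi/∂s = 36(s - 3)(s - 1)(s + 3); at s=-1 this is 576, so s decreases.
∂phi/∂t = -12(t - 3)(t - 2)(t + 4); at t=-5 this is 672, so t decreases.
The t-coordinate has no critical point in that direction and runs off to infinity.

diverges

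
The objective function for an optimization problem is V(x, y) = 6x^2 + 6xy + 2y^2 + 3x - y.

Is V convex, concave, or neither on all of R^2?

V is quadratic, so its Hessian is the constant matrix H = [[12, 6], [6, 4]].
det(H) = 12, tr(H) = 16.
det(H) > 0 and tr(H) > 0, so H is positive definite everywhere: convex.

convex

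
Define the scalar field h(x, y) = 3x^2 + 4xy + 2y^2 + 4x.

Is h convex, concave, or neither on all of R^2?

h is quadratic, so its Hessian is the constant matrix H = [[6, 4], [4, 4]].
det(H) = 8, tr(H) = 10.
det(H) > 0 and tr(H) > 0, so H is positive definite everywhere: convex.

convex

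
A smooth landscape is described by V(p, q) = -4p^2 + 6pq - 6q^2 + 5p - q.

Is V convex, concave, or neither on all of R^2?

V is quadratic, so its Hessian is the constant matrix H = [[-8, 6], [6, -12]].
det(H) = 60, tr(H) = -20.
det(H) > 0 and tr(H) < 0, so H is negative definite everywhere: concave.

concave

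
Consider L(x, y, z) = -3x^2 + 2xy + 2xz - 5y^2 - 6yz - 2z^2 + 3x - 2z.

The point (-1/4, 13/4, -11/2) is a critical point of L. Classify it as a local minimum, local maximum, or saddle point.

The Hessian is constant: H = [[-6, 2, 2], [2, -10, -6], [2, -6, -4]].
Leading principal minors: Δ₁ = -6, Δ₂ = 56, Δ₃ = -16.
The minors alternate sign starting negative (−, +, −), so H is negative definite: a local maximum.

local maximum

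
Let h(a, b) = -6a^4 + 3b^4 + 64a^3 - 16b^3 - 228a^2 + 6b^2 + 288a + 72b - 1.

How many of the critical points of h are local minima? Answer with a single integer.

2

h separates as a function of a plus a function of b, so ∇h=0 decouples.
∂h/∂a = -24(a - 4)(a - 3)(a - 1) = 0 at a ∈ {1, 3, 4}; ∂h/∂b = 12(b - 3)(b - 2)(b + 1) = 0 at b ∈ {-1, 2, 3}.
The Hessian is diagonal: diag(h_aa, h_bb). Second derivatives: h_aa(1)=-144, h_aa(3)=48, h_aa(4)=-72; h_bb(-1)=144, h_bb(2)=-36, h_bb(3)=48.
Local minima occur where both diagonal entries positive: (3, -1), (3, 3). Count: 2.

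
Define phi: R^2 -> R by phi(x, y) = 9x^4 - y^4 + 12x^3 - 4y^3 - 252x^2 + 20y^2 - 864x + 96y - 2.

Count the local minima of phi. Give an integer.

phi separates as a function of x plus a function of y, so ∇phi=0 decouples.
∂phi/∂x = 36(x - 4)(x + 2)(x + 3) = 0 at x ∈ {-3, -2, 4}; ∂phi/∂y = -4(y - 3)(y + 2)(y + 4) = 0 at y ∈ {-4, -2, 3}.
The Hessian is diagonal: diag(phi_xx, phi_yy). Second derivatives: phi_xx(-3)=252, phi_xx(-2)=-216, phi_xx(4)=1512; phi_yy(-4)=-56, phi_yy(-2)=40, phi_yy(3)=-140.
Local minima occur where both diagonal entries positive: (-3, -2), (4, -2). Count: 2.

2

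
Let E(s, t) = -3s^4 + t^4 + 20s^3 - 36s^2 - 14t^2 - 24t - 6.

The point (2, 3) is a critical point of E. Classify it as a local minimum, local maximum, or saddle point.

The mixed partial ∂²E/∂s∂t is 0, so the Hessian at any point is diag(E_ss, E_tt) = diag(12(-3s^2 + 10s - 6), 4(3t^2 - 7)).
At (2, 3): H = diag(24, 80).
Both eigenvalues are positive, so H is positive definite: a local minimum.

local minimum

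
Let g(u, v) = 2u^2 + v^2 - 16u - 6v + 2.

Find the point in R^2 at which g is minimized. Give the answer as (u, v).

(4, 3)

g(u,v) separates as P(u) + Q(v) + 2, so its minimum is min P + min Q + 2.
P'(u) = 4u - 16 vanishes at u ∈ {4}; Q'(v) = 2v - 6 vanishes at v ∈ {3}.
Local minima of P (where P''>0): P(4)=-32. Local minima of Q: Q(3)=-9.
So the global minimum of g is P(4) + Q(3) + 2 = -32 − 9 + 2 = -39, attained at (4, 3).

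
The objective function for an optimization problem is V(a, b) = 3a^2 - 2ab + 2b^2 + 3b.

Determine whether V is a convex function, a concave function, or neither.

convex

V is quadratic, so its Hessian is the constant matrix H = [[6, -2], [-2, 4]].
det(H) = 20, tr(H) = 10.
det(H) > 0 and tr(H) > 0, so H is positive definite everywhere: convex.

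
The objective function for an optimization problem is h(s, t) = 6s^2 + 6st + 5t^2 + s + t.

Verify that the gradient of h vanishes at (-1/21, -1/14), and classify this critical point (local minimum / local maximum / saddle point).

∇h = (12s + 6t + 1, 6s + 10t + 1); substituting (-1/21, -1/14) gives ∇h = (0, 0), so (-1/21, -1/14) is indeed a critical point.
The Hessian of h is constant: H = [[12, 6], [6, 10]].
det(H) = 12·10 − 6² = 84.
det(H) > 0 and tr(H) = 22 > 0, so H is positive definite and the point is a local minimum.

local minimum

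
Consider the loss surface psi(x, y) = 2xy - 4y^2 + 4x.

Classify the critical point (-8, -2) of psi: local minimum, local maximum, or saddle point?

The Hessian of psi is constant: H = [[0, 2], [2, -8]].
det(H) = 0·(-8) − 2² = -4.
Since det(H) < 0, H is indefinite and the critical point is a saddle point.

saddle point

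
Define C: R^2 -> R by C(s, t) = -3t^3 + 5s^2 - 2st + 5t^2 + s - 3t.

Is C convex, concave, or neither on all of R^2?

The term -3t^3 is cubic, so the Hessian is not constant.
∂²C/∂t² = -18t + 10, which takes both signs as t varies (negative for sufficiently large t). A diagonal entry of the Hessian changing sign means the Hessian is neither positive- nor negative-semidefinite on all of R^2.

neither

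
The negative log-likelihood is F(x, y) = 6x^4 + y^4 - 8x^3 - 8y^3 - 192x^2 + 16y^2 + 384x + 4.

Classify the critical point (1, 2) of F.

local maximum

The mixed partial ∂²F/∂x∂y is 0, so the Hessian at any point is diag(F_xx, F_yy) = diag(24(3x^2 - 2x - 16), 4(3y^2 - 12y + 8)).
At (1, 2): H = diag(-360, -16).
Both eigenvalues are negative, so H is negative definite: a local maximum.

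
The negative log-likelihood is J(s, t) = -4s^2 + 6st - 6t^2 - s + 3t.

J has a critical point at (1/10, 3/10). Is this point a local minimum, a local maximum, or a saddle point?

local maximum

The Hessian of J is constant: H = [[-8, 6], [6, -12]].
det(H) = (-8)·(-12) − 6² = 60.
det(H) > 0 and tr(H) = -20 < 0, so H is negative definite and the point is a local maximum.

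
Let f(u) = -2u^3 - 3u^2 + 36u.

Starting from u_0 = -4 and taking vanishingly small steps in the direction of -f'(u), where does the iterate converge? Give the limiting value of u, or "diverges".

f'(u) = -6(u - 2)(u + 3), so f'(-4) = -36.
Gradient descent moves in the -f' direction, i.e. u is increasing.
The nearest critical point in that direction is u = -3, where f'' = 30 > 0 (a local minimum). The iterate converges there.

-3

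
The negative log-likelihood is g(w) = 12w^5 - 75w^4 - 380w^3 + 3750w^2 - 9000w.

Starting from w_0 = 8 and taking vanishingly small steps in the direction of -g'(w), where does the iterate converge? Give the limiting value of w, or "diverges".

g'(w) = 60(w - 5)(w - 3)(w - 2)(w + 5), so g'(8) = 70200.
Gradient descent moves in the -g' direction, i.e. w is decreasing.
The nearest critical point in that direction is w = 5, where g'' = 3600 > 0 (a local minimum). The iterate converges there.

5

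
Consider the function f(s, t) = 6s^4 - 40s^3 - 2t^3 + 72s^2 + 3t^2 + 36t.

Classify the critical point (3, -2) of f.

The mixed partial ∂²f/∂s∂t is 0, so the Hessian at any point is diag(f_ss, f_tt) = diag(24(3s^2 - 10s + 6), 6(-2t + 1)).
At (3, -2): H = diag(72, 30).
Both eigenvalues are positive, so H is positive definite: a local minimum.

local minimum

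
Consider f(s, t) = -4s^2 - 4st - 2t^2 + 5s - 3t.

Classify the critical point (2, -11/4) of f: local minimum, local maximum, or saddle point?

The Hessian of f is constant: H = [[-8, -4], [-4, -4]].
det(H) = (-8)·(-4) − (-4)² = 16.
det(H) > 0 and tr(H) = -12 < 0, so H is negative definite and the point is a local maximum.

local maximum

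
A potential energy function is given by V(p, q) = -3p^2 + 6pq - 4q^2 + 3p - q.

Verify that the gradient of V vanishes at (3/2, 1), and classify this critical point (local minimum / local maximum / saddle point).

local maximum

∇V = (-6p + 6q + 3, 6p - 8q - 1); substituting (3/2, 1) gives ∇V = (0, 0), so (3/2, 1) is indeed a critical point.
The Hessian of V is constant: H = [[-6, 6], [6, -8]].
det(H) = (-6)·(-8) − 6² = 12.
det(H) > 0 and tr(H) = -14 < 0, so H is negative definite and the point is a local maximum.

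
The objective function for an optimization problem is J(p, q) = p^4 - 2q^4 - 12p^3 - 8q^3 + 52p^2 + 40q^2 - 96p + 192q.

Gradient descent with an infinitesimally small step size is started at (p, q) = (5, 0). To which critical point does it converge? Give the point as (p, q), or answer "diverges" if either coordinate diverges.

J is separable, so gradient descent decouples: p follows -∂J/∂p, q follows -∂J/∂q.
∂J/∂p = 4(p - 4)(p - 3)(p - 2); at p=5 this is 24, so p decreases.
∂J/∂q = -8(q - 3)(q + 2)(q + 4); at q=0 this is 192, so q decreases.
p converges to its nearest critical value 4 (a local min of the p-part); q converges to -2. The iterate converges to (4, -2).

(4, -2)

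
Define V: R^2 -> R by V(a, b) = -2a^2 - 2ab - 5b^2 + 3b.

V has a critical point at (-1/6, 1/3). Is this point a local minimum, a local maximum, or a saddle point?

The Hessian of V is constant: H = [[-4, -2], [-2, -10]].
det(H) = (-4)·(-10) − (-2)² = 36.
det(H) > 0 and tr(H) = -14 < 0, so H is negative definite and the point is a local maximum.

local maximum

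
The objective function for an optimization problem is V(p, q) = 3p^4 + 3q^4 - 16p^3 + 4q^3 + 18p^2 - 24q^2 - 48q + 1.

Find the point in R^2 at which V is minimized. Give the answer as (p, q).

(3, 2)

V(p,q) separates as A(p) + B(q) + 1, so its minimum is min A + min B + 1.
A'(p) = 12p(p - 3)(p - 1) vanishes at p ∈ {0, 1, 3}; B'(q) = 12(q - 2)(q + 1)(q + 2) vanishes at q ∈ {-2, -1, 2}.
Local minima of A (where A''>0): A(0)=0, A(3)=-27. Local minima of B: B(-2)=16, B(2)=-112.
So the global minimum of V is A(3) + B(2) + 1 = -27 − 112 + 1 = -138, attained at (3, 2).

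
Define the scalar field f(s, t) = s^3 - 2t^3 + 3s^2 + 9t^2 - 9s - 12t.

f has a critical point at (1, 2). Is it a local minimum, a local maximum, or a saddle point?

The mixed partial ∂²f/∂s∂t is 0, so the Hessian at any point is diag(f_ss, f_tt) = diag(6(s + 1), 6(-2t + 3)).
At (1, 2): H = diag(12, -6).
The eigenvalues have opposite signs, so H is indefinite: a saddle point.

saddle point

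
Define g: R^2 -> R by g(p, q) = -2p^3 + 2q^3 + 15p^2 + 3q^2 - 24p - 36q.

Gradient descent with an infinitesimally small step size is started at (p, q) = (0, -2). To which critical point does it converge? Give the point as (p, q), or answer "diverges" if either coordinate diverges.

(1, 2)

g is separable, so gradient descent decouples: p follows -∂g/∂p, q follows -∂g/∂q.
∂g/∂p = -6(p - 4)(p - 1); at p=0 this is -24, so p increases.
∂g/∂q = 6(q - 2)(q + 3); at q=-2 this is -24, so q increases.
p converges to its nearest critical value 1 (a local min of the p-part); q converges to 2. The iterate converges to (1, 2).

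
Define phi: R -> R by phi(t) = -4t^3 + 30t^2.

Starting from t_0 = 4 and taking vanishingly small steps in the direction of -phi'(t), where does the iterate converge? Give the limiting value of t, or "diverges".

phi'(t) = -12t(t - 5), so phi'(4) = 48.
Gradient descent moves in the -phi' direction, i.e. t is decreasing.
The nearest critical point in that direction is t = 0, where phi'' = 60 > 0 (a local minimum). The iterate converges there.

0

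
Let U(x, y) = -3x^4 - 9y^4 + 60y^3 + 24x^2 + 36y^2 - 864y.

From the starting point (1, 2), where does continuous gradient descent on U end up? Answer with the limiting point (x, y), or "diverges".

U is separable, so gradient descent decouples: x follows -∂U/∂x, y follows -∂U/∂y.
∂U/∂x = -12x(x - 2)(x + 2); at x=1 this is 36, so x decreases.
∂U/∂y = -36(y - 4)(y - 3)(y + 2); at y=2 this is -288, so y increases.
x converges to its nearest critical value 0 (a local min of the x-part); y converges to 3. The iterate converges to (0, 3).

(0, 3)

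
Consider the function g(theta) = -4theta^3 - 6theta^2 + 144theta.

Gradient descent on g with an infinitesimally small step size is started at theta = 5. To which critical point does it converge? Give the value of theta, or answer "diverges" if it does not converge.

diverges

g'(theta) = -12(theta - 3)(theta + 4), so g'(5) = -216.
Gradient descent moves in the -g' direction, i.e. theta is increasing.
There is no critical point above theta=5, and g' keeps the same sign, so the iterate runs off to +∞.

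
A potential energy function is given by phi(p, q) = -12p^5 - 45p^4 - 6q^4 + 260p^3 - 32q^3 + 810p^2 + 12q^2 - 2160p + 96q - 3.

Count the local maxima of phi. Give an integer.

4

phi separates as a function of p plus a function of q, so ∇phi=0 decouples.
∂phi/∂p = -60(p - 3)(p - 1)(p + 3)(p + 4) = 0 at p ∈ {-4, -3, 1, 3}; ∂phi/∂q = -24(q - 1)(q + 1)(q + 4) = 0 at q ∈ {-4, -1, 1}.
The Hessian is diagonal: diag(phi_pp, phi_qq). Second derivatives: phi_pp(-4)=2100, phi_pp(-3)=-1440, phi_pp(1)=2400, phi_pp(3)=-5040; phi_qq(-4)=-360, phi_qq(-1)=144, phi_qq(1)=-240.
Local maxima occur where both diagonal entries negative: (-3, -4), (-3, 1), (3, -4), (3, 1). Count: 4.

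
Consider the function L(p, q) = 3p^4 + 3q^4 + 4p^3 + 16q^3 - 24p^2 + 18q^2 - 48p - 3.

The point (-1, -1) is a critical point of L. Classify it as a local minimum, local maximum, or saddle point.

local maximum

The mixed partial ∂²L/∂p∂q is 0, so the Hessian at any point is diag(L_pp, L_qq) = diag(12(3p^2 + 2p - 4), 12(3q^2 + 8q + 3)).
At (-1, -1): H = diag(-36, -24).
Both eigenvalues are negative, so H is negative definite: a local maximum.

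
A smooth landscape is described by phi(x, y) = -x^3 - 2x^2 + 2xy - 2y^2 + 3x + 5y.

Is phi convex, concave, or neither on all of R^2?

neither

The term -x^3 is cubic, so the Hessian is not constant.
∂²phi/∂x² = -6x - 4, which takes both signs as x varies (negative for sufficiently large x). A diagonal entry of the Hessian changing sign means the Hessian is neither positive- nor negative-semidefinite on all of R^2.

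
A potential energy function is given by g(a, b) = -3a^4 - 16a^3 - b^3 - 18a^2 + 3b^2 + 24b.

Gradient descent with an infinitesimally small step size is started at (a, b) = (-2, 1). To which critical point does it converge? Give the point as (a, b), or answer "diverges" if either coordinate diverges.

(-1, -2)

g is separable, so gradient descent decouples: a follows -∂g/∂a, b follows -∂g/∂b.
∂g/∂a = -12a(a + 1)(a + 3); at a=-2 this is -24, so a increases.
∂g/∂b = -3(b - 4)(b + 2); at b=1 this is 27, so b decreases.
a converges to its nearest critical value -1 (a local min of the a-part); b converges to -2. The iterate converges to (-1, -2).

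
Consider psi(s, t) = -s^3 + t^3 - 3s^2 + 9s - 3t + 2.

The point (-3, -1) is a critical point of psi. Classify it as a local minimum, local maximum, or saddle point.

saddle point

The mixed partial ∂²psi/∂s∂t is 0, so the Hessian at any point is diag(psi_ss, psi_tt) = diag(-6(s + 1), 6t).
At (-3, -1): H = diag(12, -6).
The eigenvalues have opposite signs, so H is indefinite: a saddle point.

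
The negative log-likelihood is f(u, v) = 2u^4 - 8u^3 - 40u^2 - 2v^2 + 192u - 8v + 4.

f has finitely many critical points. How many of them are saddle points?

f separates as a function of u plus a function of v, so ∇f=0 decouples.
∂f/∂u = 8(u - 4)(u - 2)(u + 3) = 0 at u ∈ {-3, 2, 4}; ∂f/∂v = -4(v + 2) = 0 at v ∈ {-2}.
The Hessian is diagonal: diag(f_uu, f_vv). Second derivatives: f_uu(-3)=280, f_uu(2)=-80, f_uu(4)=112; f_vv(-2)=-4.
Saddle points occur where the two diagonal entries have opposite signs: (-3, -2), (4, -2). Count: 2.

2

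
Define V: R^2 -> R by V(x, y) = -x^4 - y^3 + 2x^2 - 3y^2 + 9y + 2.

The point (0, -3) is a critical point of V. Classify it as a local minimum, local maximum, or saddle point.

The mixed partial ∂²V/∂x∂y is 0, so the Hessian at any point is diag(V_xx, V_yy) = diag(4(-3x^2 + 1), -6(y + 1)).
At (0, -3): H = diag(4, 12).
Both eigenvalues are positive, so H is positive definite: a local minimum.

local minimum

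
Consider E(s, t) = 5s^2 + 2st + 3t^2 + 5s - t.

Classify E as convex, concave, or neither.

E is quadratic, so its Hessian is the constant matrix H = [[10, 2], [2, 6]].
det(H) = 56, tr(H) = 16.
det(H) > 0 and tr(H) > 0, so H is positive definite everywhere: convex.

convex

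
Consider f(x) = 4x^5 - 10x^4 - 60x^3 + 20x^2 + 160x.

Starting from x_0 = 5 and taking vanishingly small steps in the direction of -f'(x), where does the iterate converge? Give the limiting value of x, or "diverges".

f'(x) = 20(x - 4)(x - 1)(x + 1)(x + 2), so f'(5) = 3360.
Gradient descent moves in the -f' direction, i.e. x is decreasing.
The nearest critical point in that direction is x = 4, where f'' = 1800 > 0 (a local minimum). The iterate converges there.

4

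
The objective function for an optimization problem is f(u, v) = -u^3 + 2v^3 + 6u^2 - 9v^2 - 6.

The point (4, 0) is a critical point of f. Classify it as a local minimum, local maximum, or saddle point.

The mixed partial ∂²f/∂u∂v is 0, so the Hessian at any point is diag(f_uu, f_vv) = diag(6(-u + 2), 6(2v - 3)).
At (4, 0): H = diag(-12, -18).
Both eigenvalues are negative, so H is negative definite: a local maximum.

local maximum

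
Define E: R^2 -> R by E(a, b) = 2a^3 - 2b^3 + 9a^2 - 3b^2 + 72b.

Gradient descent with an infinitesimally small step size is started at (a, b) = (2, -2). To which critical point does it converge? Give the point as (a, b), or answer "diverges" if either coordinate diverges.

(0, -4)

E is separable, so gradient descent decouples: a follows -∂E/∂a, b follows -∂E/∂b.
∂E/∂a = 6a(a + 3); at a=2 this is 60, so a decreases.
∂E/∂b = -6(b - 3)(b + 4); at b=-2 this is 60, so b decreases.
a converges to its nearest critical value 0 (a local min of the a-part); b converges to -4. The iterate converges to (0, -4).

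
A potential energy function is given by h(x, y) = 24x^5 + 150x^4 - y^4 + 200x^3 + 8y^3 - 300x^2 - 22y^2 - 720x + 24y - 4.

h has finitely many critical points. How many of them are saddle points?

6

h separates as a function of x plus a function of y, so ∇h=0 decouples.
∂h/∂x = 120(x - 1)(x + 1)(x + 2)(x + 3) = 0 at x ∈ {-3, -2, -1, 1}; ∂h/∂y = -4(y - 3)(y - 2)(y - 1) = 0 at y ∈ {1, 2, 3}.
The Hessian is diagonal: diag(h_xx, h_yy). Second derivatives: h_xx(-3)=-960, h_xx(-2)=360, h_xx(-1)=-480, h_xx(1)=2880; h_yy(1)=-8, h_yy(2)=4, h_yy(3)=-8.
Saddle points occur where the two diagonal entries have opposite signs: (-3, 2), (-2, 1), (-2, 3), (-1, 2), (1, 1), (1, 3). Count: 6.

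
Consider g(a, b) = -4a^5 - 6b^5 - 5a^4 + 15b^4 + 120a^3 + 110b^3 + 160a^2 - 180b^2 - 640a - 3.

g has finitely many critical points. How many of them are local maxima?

g separates as a function of a plus a function of b, so ∇g=0 decouples.
∂g/∂a = -20(a - 4)(a - 1)(a + 2)(a + 4) = 0 at a ∈ {-4, -2, 1, 4}; ∂g/∂b = -30b(b - 4)(b - 1)(b + 3) = 0 at b ∈ {-3, 0, 1, 4}.
The Hessian is diagonal: diag(g_aa, g_bb). Second derivatives: g_aa(-4)=1600, g_aa(-2)=-720, g_aa(1)=900, g_aa(4)=-2880; g_bb(-3)=2520, g_bb(0)=-360, g_bb(1)=360, g_bb(4)=-2520.
Local maxima occur where both diagonal entries negative: (-2, 0), (-2, 4), (4, 0), (4, 4). Count: 4.

4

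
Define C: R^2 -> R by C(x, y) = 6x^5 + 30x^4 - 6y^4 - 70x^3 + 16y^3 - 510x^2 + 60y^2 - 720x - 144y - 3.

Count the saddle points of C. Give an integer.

C separates as a function of x plus a function of y, so ∇C=0 decouples.
∂C/∂x = 30(x - 3)(x + 1)(x + 2)(x + 4) = 0 at x ∈ {-4, -2, -1, 3}; ∂C/∂y = -24(y - 3)(y - 1)(y + 2) = 0 at y ∈ {-2, 1, 3}.
The Hessian is diagonal: diag(C_xx, C_yy). Second derivatives: C_xx(-4)=-1260, C_xx(-2)=300, C_xx(-1)=-360, C_xx(3)=4200; C_yy(-2)=-360, C_yy(1)=144, C_yy(3)=-240.
Saddle points occur where the two diagonal entries have opposite signs: (-4, 1), (-2, -2), (-2, 3), (-1, 1), (3, -2), (3, 3). Count: 6.

6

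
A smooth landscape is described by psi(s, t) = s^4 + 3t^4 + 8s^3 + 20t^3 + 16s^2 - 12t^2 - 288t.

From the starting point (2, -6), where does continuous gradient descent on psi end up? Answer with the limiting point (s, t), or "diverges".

psi is separable, so gradient descent decouples: s follows -∂psi/∂s, t follows -∂psi/∂t.
∂psi/∂s = 4s(s + 2)(s + 4); at s=2 this is 192, so s decreases.
∂psi/∂t = 12(t - 2)(t + 3)(t + 4); at t=-6 this is -576, so t increases.
s converges to its nearest critical value 0 (a local min of the s-part); t converges to -4. The iterate converges to (0, -4).

(0, -4)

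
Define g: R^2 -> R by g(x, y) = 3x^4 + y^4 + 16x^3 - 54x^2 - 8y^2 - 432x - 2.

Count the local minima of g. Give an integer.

g separates as a function of x plus a function of y, so ∇g=0 decouples.
∂g/∂x = 12(x - 3)(x + 3)(x + 4) = 0 at x ∈ {-4, -3, 3}; ∂g/∂y = 4y(y - 2)(y + 2) = 0 at y ∈ {-2, 0, 2}.
The Hessian is diagonal: diag(g_xx, g_yy). Second derivatives: g_xx(-4)=84, g_xx(-3)=-72, g_xx(3)=504; g_yy(-2)=32, g_yy(0)=-16, g_yy(2)=32.
Local minima occur where both diagonal entries positive: (-4, -2), (-4, 2), (3, -2), (3, 2). Count: 4.

4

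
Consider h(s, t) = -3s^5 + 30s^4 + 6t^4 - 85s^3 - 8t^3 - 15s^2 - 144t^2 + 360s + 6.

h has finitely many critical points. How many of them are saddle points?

6

h separates as a function of s plus a function of t, so ∇h=0 decouples.
∂h/∂s = -15(s - 4)(s - 3)(s - 2)(s + 1) = 0 at s ∈ {-1, 2, 3, 4}; ∂h/∂t = 24t(t - 4)(t + 3) = 0 at t ∈ {-3, 0, 4}.
The Hessian is diagonal: diag(h_ss, h_tt). Second derivatives: h_ss(-1)=900, h_ss(2)=-90, h_ss(3)=60, h_ss(4)=-150; h_tt(-3)=504, h_tt(0)=-288, h_tt(4)=672.
Saddle points occur where the two diagonal entries have opposite signs: (-1, 0), (2, -3), (2, 4), (3, 0), (4, -3), (4, 4). Count: 6.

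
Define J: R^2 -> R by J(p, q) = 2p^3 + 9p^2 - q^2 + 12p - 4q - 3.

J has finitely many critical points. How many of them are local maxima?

J separates as a function of p plus a function of q, so ∇J=0 decouples.
∂J/∂p = 6(p + 1)(p + 2) = 0 at p ∈ {-2, -1}; ∂J/∂q = -2(q + 2) = 0 at q ∈ {-2}.
The Hessian is diagonal: diag(J_pp, J_qq). Second derivatives: J_pp(-2)=-6, J_pp(-1)=6; J_qq(-2)=-2.
Local maxima occur where both diagonal entries negative: (-2, -2). Count: 1.

1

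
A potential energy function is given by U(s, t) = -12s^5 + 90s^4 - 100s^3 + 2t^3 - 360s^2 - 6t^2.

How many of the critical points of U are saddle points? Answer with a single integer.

4

U separates as a function of s plus a function of t, so ∇U=0 decouples.
∂U/∂s = -60s(s - 4)(s - 3)(s + 1) = 0 at s ∈ {-1, 0, 3, 4}; ∂U/∂t = 6t(t - 2) = 0 at t ∈ {0, 2}.
The Hessian is diagonal: diag(U_ss, U_tt). Second derivatives: U_ss(-1)=1200, U_ss(0)=-720, U_ss(3)=720, U_ss(4)=-1200; U_tt(0)=-12, U_tt(2)=12.
Saddle points occur where the two diagonal entries have opposite signs: (-1, 0), (0, 2), (3, 0), (4, 2). Count: 4.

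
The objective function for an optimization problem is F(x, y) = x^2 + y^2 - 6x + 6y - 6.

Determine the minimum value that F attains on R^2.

F(x,y) separates as P(x) + Q(y) − 6, so its minimum is min P + min Q − 6.
P'(x) = 2x - 6 vanishes at x ∈ {3}; Q'(y) = 2y + 6 vanishes at y ∈ {-3}.
Local minima of P (where P''>0): P(3)=-9. Local minima of Q: Q(-3)=-9.
So the global minimum of F is P(3) + Q(-3) − 6 = -9 − 9 − 6 = -24, attained at (3, -3).

-24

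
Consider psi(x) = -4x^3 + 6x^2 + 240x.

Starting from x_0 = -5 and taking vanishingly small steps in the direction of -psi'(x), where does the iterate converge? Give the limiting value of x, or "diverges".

psi'(x) = -12(x - 5)(x + 4), so psi'(-5) = -120.
Gradient descent moves in the -psi' direction, i.e. x is increasing.
The nearest critical point in that direction is x = -4, where psi'' = 108 > 0 (a local minimum). The iterate converges there.

-4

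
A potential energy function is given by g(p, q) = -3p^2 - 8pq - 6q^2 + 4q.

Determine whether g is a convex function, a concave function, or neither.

concave

g is quadratic, so its Hessian is the constant matrix H = [[-6, -8], [-8, -12]].
det(H) = 8, tr(H) = -18.
det(H) > 0 and tr(H) < 0, so H is negative definite everywhere: concave.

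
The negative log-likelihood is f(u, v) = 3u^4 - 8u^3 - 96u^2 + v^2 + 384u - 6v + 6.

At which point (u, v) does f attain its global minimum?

f(u,v) separates as P(u) + Q(v) + 6, so its minimum is min P + min Q + 6.
P'(u) = 12(u - 4)(u - 2)(u + 4) vanishes at u ∈ {-4, 2, 4}; Q'(v) = 2v - 6 vanishes at v ∈ {3}.
Local minima of P (where P''>0): P(-4)=-1792, P(4)=256. Local minima of Q: Q(3)=-9.
So the global minimum of f is P(-4) + Q(3) + 6 = -1792 − 9 + 6 = -1795, attained at (-4, 3).

(-4, 3)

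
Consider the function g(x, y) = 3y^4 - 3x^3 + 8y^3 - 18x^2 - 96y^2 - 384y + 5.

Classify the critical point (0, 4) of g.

The mixed partial ∂²g/∂x∂y is 0, so the Hessian at any point is diag(g_xx, g_yy) = diag(-18(x + 2), 12(3y^2 + 4y - 16)).
At (0, 4): H = diag(-36, 576).
The eigenvalues have opposite signs, so H is indefinite: a saddle point.

saddle point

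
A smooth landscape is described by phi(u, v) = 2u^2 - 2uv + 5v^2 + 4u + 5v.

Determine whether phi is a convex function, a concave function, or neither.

convex

phi is quadratic, so its Hessian is the constant matrix H = [[4, -2], [-2, 10]].
det(H) = 36, tr(H) = 14.
det(H) > 0 and tr(H) > 0, so H is positive definite everywhere: convex.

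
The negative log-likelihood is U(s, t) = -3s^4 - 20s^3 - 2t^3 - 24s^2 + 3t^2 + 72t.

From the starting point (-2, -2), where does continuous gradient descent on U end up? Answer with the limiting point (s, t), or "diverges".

(-1, -3)

U is separable, so gradient descent decouples: s follows -∂U/∂s, t follows -∂U/∂t.
∂U/∂s = -12s(s + 1)(s + 4); at s=-2 this is -48, so s increases.
∂U/∂t = -6(t - 4)(t + 3); at t=-2 this is 36, so t decreases.
s converges to its nearest critical value -1 (a local min of the s-part); t converges to -3. The iterate converges to (-1, -3).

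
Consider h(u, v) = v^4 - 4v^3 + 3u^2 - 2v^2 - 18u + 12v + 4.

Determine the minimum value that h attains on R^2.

h(u,v) separates as P(u) + Q(v) + 4, so its minimum is min P + min Q + 4.
P'(u) = 6u - 18 vanishes at u ∈ {3}; Q'(v) = 4(v - 3)(v - 1)(v + 1) vanishes at v ∈ {-1, 1, 3}.
Local minima of P (where P''>0): P(3)=-27. Local minima of Q: Q(-1)=-9, Q(3)=-9.
So the global minimum of h is P(3) + Q(-1) + 4 = -27 − 9 + 4 = -32, attained at (3, -1).

-32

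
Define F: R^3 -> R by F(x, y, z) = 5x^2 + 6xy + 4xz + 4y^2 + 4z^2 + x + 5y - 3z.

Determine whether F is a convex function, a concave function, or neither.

convex

F is quadratic, so its Hessian is the constant matrix H = [[10, 6, 4], [6, 8, 0], [4, 0, 8]].
Leading principal minors: 10, 44, 224.
All positive ⇒ H ≻ 0 ⇒ convex.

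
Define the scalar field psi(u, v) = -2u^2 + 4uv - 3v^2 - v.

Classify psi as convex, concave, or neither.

concave

psi is quadratic, so its Hessian is the constant matrix H = [[-4, 4], [4, -6]].
det(H) = 8, tr(H) = -10.
det(H) > 0 and tr(H) < 0, so H is negative definite everywhere: concave.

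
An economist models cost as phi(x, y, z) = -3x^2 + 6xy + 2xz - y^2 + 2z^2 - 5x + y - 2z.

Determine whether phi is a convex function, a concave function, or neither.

phi is quadratic, so its Hessian is the constant matrix H = [[-6, 6, 2], [6, -2, 0], [2, 0, 4]].
Leading principal minors: -6, -24, -88.
Neither pattern holds ⇒ H is indefinite ⇒ neither convex nor concave.

neither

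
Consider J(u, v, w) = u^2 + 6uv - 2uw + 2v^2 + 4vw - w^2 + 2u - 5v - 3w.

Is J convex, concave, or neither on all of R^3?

J is quadratic, so its Hessian is the constant matrix H = [[2, 6, -2], [6, 4, 4], [-2, 4, -2]].
Leading principal minors: 2, -28, -88.
Neither pattern holds ⇒ H is indefinite ⇒ neither convex nor concave.

neither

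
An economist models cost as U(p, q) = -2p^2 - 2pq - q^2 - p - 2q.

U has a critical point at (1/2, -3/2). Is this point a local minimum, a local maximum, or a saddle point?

local maximum

The Hessian of U is constant: H = [[-4, -2], [-2, -2]].
det(H) = (-4)·(-2) − (-2)² = 4.
det(H) > 0 and tr(H) = -6 < 0, so H is negative definite and the point is a local maximum.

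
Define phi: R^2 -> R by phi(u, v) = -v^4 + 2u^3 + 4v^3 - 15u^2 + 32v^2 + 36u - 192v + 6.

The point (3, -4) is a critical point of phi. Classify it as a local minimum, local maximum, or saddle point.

saddle point

The mixed partial ∂²phi/∂u∂v is 0, so the Hessian at any point is diag(phi_uu, phi_vv) = diag(6(2u - 5), 4(-3v^2 + 6v + 16)).
At (3, -4): H = diag(6, -224).
The eigenvalues have opposite signs, so H is indefinite: a saddle point.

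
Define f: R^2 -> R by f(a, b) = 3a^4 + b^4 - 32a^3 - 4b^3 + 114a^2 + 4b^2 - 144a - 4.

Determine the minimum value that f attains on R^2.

f(a,b) separates as P(a) + Q(b) − 4, so its minimum is min P + min Q − 4.
P'(a) = 12(a - 4)(a - 3)(a - 1) vanishes at a ∈ {1, 3, 4}; Q'(b) = 4b(b - 2)(b - 1) vanishes at b ∈ {0, 1, 2}.
Local minima of P (where P''>0): P(1)=-59, P(4)=-32. Local minima of Q: Q(0)=0, Q(2)=0.
So the global minimum of f is P(1) + Q(0) − 4 = -59 + 0 − 4 = -63, attained at (1, 0).

-63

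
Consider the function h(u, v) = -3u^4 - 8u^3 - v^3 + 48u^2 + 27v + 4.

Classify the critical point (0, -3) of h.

The mixed partial ∂²h/∂u∂v is 0, so the Hessian at any point is diag(h_uu, h_vv) = diag(12(-3u^2 - 4u + 8), -6v).
At (0, -3): H = diag(96, 18).
Both eigenvalues are positive, so H is positive definite: a local minimum.

local minimum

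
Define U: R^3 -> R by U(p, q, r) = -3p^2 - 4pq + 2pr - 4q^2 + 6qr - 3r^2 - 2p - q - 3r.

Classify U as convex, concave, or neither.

concave

U is quadratic, so its Hessian is the constant matrix H = [[-6, -4, 2], [-4, -8, 6], [2, 6, -6]].
Leading principal minors: -6, 32, -40.
Signs alternate −, +, − ⇒ H ≺ 0 ⇒ concave.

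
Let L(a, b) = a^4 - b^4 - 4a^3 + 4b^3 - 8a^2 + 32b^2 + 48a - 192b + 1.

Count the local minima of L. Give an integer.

L separates as a function of a plus a function of b, so ∇L=0 decouples.
∂L/∂a = 4(a - 3)(a - 2)(a + 2) = 0 at a ∈ {-2, 2, 3}; ∂L/∂b = -4(b - 4)(b - 3)(b + 4) = 0 at b ∈ {-4, 3, 4}.
The Hessian is diagonal: diag(L_aa, L_bb). Second derivatives: L_aa(-2)=80, L_aa(2)=-16, L_aa(3)=20; L_bb(-4)=-224, L_bb(3)=28, L_bb(4)=-32.
Local minima occur where both diagonal entries positive: (-2, 3), (3, 3). Count: 2.

2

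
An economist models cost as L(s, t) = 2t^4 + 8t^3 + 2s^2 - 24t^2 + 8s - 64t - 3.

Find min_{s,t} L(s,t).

L(s,t) separates as P(s) + Q(t) − 3, so its minimum is min P + min Q − 3.
P'(s) = 4s + 8 vanishes at s ∈ {-2}; Q'(t) = 8(t - 2)(t + 1)(t + 4) vanishes at t ∈ {-4, -1, 2}.
Local minima of P (where P''>0): P(-2)=-8. Local minima of Q: Q(-4)=-128, Q(2)=-128.
So the global minimum of L is P(-2) + Q(-4) − 3 = -8 − 128 − 3 = -139, attained at (-2, -4).

-139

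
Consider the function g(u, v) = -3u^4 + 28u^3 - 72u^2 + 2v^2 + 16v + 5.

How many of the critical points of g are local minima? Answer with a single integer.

1

g separates as a function of u plus a function of v, so ∇g=0 decouples.
∂g/∂u = -12u(u - 4)(u - 3) = 0 at u ∈ {0, 3, 4}; ∂g/∂v = 4(v + 4) = 0 at v ∈ {-4}.
The Hessian is diagonal: diag(g_uu, g_vv). Second derivatives: g_uu(0)=-144, g_uu(3)=36, g_uu(4)=-48; g_vv(-4)=4.
Local minima occur where both diagonal entries positive: (3, -4). Count: 1.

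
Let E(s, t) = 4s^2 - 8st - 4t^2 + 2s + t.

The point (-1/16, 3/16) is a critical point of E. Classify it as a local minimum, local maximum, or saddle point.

The Hessian of E is constant: H = [[8, -8], [-8, -8]].
det(H) = 8·(-8) − (-8)² = -128.
Since det(H) < 0, H is indefinite and the critical point is a saddle point.

saddle point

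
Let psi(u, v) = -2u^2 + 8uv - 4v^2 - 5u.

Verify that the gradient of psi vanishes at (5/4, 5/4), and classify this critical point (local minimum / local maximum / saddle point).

saddle point

∇psi = (-4u + 8v - 5, 8u - 8v); substituting (5/4, 5/4) gives ∇psi = (0, 0), so (5/4, 5/4) is indeed a critical point.
The Hessian of psi is constant: H = [[-4, 8], [8, -8]].
det(H) = (-4)·(-8) − 8² = -32.
Since det(H) < 0, H is indefinite and the critical point is a saddle point.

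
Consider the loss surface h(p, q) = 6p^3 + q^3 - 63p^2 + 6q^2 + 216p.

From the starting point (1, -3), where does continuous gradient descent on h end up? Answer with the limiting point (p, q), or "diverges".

diverges

h is separable, so gradient descent decouples: p follows -∂h/∂p, q follows -∂h/∂q.
∂h/∂p = 18(p - 4)(p - 3); at p=1 this is 108, so p decreases.
∂h/∂q = 3q(q + 4); at q=-3 this is -9, so q increases.
The p-coordinate has no critical point in that direction and runs off to infinity.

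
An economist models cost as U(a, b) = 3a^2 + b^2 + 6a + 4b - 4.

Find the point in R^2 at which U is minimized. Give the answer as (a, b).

U(a,b) separates as P(a) + Q(b) − 4, so its minimum is min P + min Q − 4.
P'(a) = 6a + 6 vanishes at a ∈ {-1}; Q'(b) = 2b + 4 vanishes at b ∈ {-2}.
Local minima of P (where P''>0): P(-1)=-3. Local minima of Q: Q(-2)=-4.
So the global minimum of U is P(-1) + Q(-2) − 4 = -3 − 4 − 4 = -11, attained at (-1, -2).

(-1, -2)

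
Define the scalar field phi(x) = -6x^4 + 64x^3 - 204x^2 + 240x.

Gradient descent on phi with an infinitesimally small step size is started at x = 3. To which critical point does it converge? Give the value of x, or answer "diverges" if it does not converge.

phi'(x) = -24(x - 5)(x - 2)(x - 1), so phi'(3) = 96.
Gradient descent moves in the -phi' direction, i.e. x is decreasing.
The nearest critical point in that direction is x = 2, where phi'' = 72 > 0 (a local minimum). The iterate converges there.

2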